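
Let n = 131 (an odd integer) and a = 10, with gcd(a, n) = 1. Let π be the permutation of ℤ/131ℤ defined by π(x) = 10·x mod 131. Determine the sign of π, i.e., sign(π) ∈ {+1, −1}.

-1

Start at x=74: 74 → 85 → 64 → 116 → 112 → 72 → 65 → … (one orbit).
Decompose π into cycles: lengths [130, 1] (2 cycles, including the fixed point 0).
2 cycles on 131: each ℓ→(−1)^(ℓ−1), product (−1)^129 = -1.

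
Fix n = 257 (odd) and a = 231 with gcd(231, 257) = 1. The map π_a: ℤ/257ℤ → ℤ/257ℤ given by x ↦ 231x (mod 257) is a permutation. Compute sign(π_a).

Trace 137: π^k(137) = [137, 36, 92, 178, 255, 52, 190] for k=0..6.
Decompose π into cycles: lengths [128, 128, 1] (3 cycles, including the fixed point 0).
3 cycles on 257: each ℓ→(−1)^(ℓ−1), product (−1)^254 = +1.

+1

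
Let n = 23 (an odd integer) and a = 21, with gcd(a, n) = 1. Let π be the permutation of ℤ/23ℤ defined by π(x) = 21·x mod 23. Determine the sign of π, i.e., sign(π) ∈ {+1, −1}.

Orbit of 16 under x↦21x: [16, 14, 18, 10, 3, 17, 12]… (length divides ord_23(21)).
π_21 has 2 disjoint cycles with lengths [22, 1] on {0,…,22}.
Σ(ℓ_i−1) = 23−2 = 21; sign = (−1)^21 = -1.

-1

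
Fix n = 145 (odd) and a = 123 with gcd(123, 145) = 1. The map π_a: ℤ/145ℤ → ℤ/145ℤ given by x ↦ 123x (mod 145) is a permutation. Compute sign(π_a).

-1

Trace 82: π^k(82) = [82, 81, 103, 54, 117, 36, 78] for k=0..6.
Cycle lengths of π_123 on ℤ/145ℤ: [28, 28, 28, 28, 7, 7, 7, 7, 4, 1]; 10 cycles in total.
145 − 10 = 135 transpositions; sign(π) = (−1)^135 = -1.
(123|145)_J = -1 (Zolotarev's lemma cross-check).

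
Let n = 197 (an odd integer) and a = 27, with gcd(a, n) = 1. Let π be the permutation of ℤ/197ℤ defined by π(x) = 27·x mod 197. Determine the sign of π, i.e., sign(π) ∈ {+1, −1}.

Start at x=60: 60 → 44 → 6 → 162 → 40 → 95 → 4 → … (one orbit).
Decompose π into cycles: lengths [196, 1] (2 cycles, including the fixed point 0).
197 − 2 = 195 transpositions; sign(π) = (−1)^195 = -1.
Check: (27/197) = -1 by Zolotarev.

-1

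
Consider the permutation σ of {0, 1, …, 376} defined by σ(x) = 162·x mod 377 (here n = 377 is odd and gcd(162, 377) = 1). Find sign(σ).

+1

Trace 146: π^k(146) = [146, 278, 173, 128, 1, 162, 231] for k=0..6.
Decompose π into cycles: lengths [12, 12, 12, 12, 12, 12, 12, 12, 12, 12, 12, 12, 12, 12, 12, 12, 12, 12, 12, 12, 12, 12, 12, 12, 12, 12, 12, 12, 12, 4, 4, 4, 4, 4, 4, 4, 1] (37 cycles, including the fixed point 0).
sign(π) = (−1)^{n − #cycles} = (−1)^{377−37} = (−1)^340 = +1.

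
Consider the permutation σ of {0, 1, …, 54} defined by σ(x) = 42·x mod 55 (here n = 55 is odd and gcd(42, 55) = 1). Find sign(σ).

Trace 26: π^k(26) = [26, 47, 49, 23, 31, 37, 14] for k=0..6.
π_42 has 6 disjoint cycles with lengths [20, 20, 5, 5, 4, 1] on {0,…,54}.
n − c = 55 − 6 = 49; sign = (−1)^49 = -1.
Via Zolotarev, sign(π_{42}) = (42|55) = -1.

-1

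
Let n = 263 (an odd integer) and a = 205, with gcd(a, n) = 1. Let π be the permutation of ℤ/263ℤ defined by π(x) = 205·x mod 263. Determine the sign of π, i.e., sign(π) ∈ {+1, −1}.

Start at x=205: 205 → 208 → 34 → 132 → 234 → 104 → 17 → … (one orbit).
Cycle lengths of π_205 on ℤ/263ℤ: [131, 131, 1]; 3 cycles in total.
n − c = 263 − 3 = 260; sign = (−1)^260 = +1.
Check: (205/263) = +1 by Zolotarev.

+1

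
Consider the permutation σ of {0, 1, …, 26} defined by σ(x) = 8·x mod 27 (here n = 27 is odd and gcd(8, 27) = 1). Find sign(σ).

-1

Orbit of 17 under x↦8x: [17, 1, 8, 10, 26, 19]… (length divides ord_27(8)).
The orbit structure of x ↦ 8x mod 27: 8 orbits of sizes [6, 6, 6, 2, 2, 2, 2, 1].
Σ(ℓ_i−1) = 27−8 = 19; sign = (−1)^19 = -1.
The Jacobi symbol (8|27) = -1 (Zolotarev) agrees.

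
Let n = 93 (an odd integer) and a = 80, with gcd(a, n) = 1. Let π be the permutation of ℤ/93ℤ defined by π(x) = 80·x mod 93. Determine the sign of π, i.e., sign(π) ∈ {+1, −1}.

Orbit of 16 under x↦80x: [16, 71, 7, 2, 67, 59, 70]… (length divides ord_93(80)).
The orbit structure of x ↦ 80x mod 93: 6 orbits of sizes [30, 30, 15, 15, 2, 1].
6 cycles on 93: each ℓ→(−1)^(ℓ−1), product (−1)^87 = -1.
The Jacobi symbol (80|93) = -1 (Zolotarev) agrees.

-1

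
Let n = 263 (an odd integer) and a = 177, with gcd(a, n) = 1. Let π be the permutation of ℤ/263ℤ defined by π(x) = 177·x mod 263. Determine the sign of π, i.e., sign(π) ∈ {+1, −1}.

Trace 37: π^k(37) = [37, 237, 132, 220, 16, 202, 249] for k=0..6.
2 cycles of lengths [262, 1].
Σ(ℓ_i−1) = 263−2 = 261; sign = (−1)^261 = -1.
(177|263)_J = -1 (Zolotarev's lemma cross-check).

-1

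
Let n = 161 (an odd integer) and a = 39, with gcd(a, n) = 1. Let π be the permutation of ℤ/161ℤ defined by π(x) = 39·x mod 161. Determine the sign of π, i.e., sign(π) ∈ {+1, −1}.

+1

Trace 1: π^k(1) = [1, 39, 72, 71, 32, 121, 50] for k=0..6.
Cycle lengths of π_39 on ℤ/161ℤ: [33, 33, 33, 33, 11, 11, 3, 3, 1]; 9 cycles in total.
With 9 cycles on 161 points, sign = (−1)^{161−9} = +1.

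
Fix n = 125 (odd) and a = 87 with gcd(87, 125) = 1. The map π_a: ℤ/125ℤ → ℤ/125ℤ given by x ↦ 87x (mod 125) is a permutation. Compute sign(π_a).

Trace 124: π^k(124) = [124, 38, 56, 122, 114, 43, 116] for k=0..6.
Decompose π into cycles: lengths [100, 20, 4, 1] (4 cycles, including the fixed point 0).
Σ(ℓ_i−1) = 125−4 = 121; sign = (−1)^121 = -1.
(87|125)_J = -1 (Zolotarev's lemma cross-check).

-1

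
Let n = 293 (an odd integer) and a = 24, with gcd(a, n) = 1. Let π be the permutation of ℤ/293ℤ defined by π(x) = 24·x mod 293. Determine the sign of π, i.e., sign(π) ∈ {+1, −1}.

Trace 258: π^k(258) = [258, 39, 57, 196, 16, 91, 133] for k=0..6.
Cycle lengths of π_24 on ℤ/293ℤ: [73, 73, 73, 73, 1]; 5 cycles in total.
293 − 5 = 288 transpositions; sign(π) = (−1)^288 = +1.

+1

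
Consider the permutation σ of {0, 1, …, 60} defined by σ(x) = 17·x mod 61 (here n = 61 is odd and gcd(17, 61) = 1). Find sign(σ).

-1

Orbit of 25 under x↦17x: [25, 59, 27, 32, 56, 37, 19]… (length divides ord_61(17)).
The orbit structure of x ↦ 17x mod 61: 2 orbits of sizes [60, 1].
2 cycles on 61: each ℓ→(−1)^(ℓ−1), product (−1)^59 = -1.
Via Zolotarev, sign(π_{17}) = (17|61) = -1.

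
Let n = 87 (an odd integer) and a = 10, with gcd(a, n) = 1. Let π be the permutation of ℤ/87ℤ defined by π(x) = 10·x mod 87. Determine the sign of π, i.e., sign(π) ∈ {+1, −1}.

-1

Trace 55: π^k(55) = [55, 28, 19, 16, 73, 34, 79] for k=0..6.
6 cycles of lengths [28, 28, 28, 1, 1, 1].
6 cycles on 87: each ℓ→(−1)^(ℓ−1), product (−1)^81 = -1.
Check: (10/87) = -1 by Zolotarev.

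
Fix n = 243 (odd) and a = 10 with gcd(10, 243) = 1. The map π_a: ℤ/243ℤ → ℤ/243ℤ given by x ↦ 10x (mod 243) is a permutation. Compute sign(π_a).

+1

Orbit of 172 under x↦10x: [172, 19, 190, 199, 46, 217, 226]… (length divides ord_243(10)).
Decompose π into cycles: lengths [27, 27, 27, 27, 27, 27, 9, 9, 9, 9, 9, 9, 3, 3, 3, 3, 3, 3, 1, 1, 1, 1, 1, 1, 1, 1, 1] (27 cycles, including the fixed point 0).
243 − 27 = 216 transpositions; sign(π) = (−1)^216 = +1.
The Jacobi symbol (10|243) = +1 (Zolotarev) agrees.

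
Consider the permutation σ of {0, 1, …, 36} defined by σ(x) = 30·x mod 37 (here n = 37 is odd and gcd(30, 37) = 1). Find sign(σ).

+1

Orbit of 4 under x↦30x: [4, 9, 11, 34, 21, 1, 30]… (length divides ord_37(30)).
Cycle type of π: 18×2 + 1; total 3 cycles.
3 cycles on 37: each ℓ→(−1)^(ℓ−1), product (−1)^34 = +1.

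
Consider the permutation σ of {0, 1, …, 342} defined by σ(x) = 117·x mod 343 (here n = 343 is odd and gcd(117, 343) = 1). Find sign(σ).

-1

Trace 165: π^k(165) = [165, 97, 30, 80, 99, 264, 18] for k=0..6.
Cycle type of π: 42×7 + 6×8 + 1; total 16 cycles.
n − c = 343 − 16 = 327; sign = (−1)^327 = -1.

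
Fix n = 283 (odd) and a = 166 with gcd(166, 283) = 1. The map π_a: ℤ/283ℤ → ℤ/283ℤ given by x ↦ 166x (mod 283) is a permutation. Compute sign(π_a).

Orbit of 59 under x↦166x: [59, 172, 252, 231, 141, 200, 89]… (length divides ord_283(166)).
π_166 has 2 disjoint cycles with lengths [282, 1] on {0,…,282}.
Σ(ℓ_i−1) = 283−2 = 281; sign = (−1)^281 = -1.
Via Zolotarev, sign(π_{166}) = (166|283) = -1.

-1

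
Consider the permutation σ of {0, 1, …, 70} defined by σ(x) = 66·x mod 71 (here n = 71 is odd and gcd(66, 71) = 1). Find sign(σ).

Start at x=14: 14 → 1 → 66 → 25 → 17 → 57 → 70 → … (one orbit).
Decompose π into cycles: lengths [10, 10, 10, 10, 10, 10, 10, 1] (8 cycles, including the fixed point 0).
With 8 cycles on 71 points, sign = (−1)^{71−8} = -1.
Zolotarev: (66|71) = -1, matching the cycle-count sign.

-1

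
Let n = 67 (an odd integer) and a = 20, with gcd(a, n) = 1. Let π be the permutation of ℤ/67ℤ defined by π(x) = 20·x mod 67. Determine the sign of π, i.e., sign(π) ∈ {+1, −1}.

-1

Trace 61: π^k(61) = [61, 14, 12, 39, 43, 56, 48] for k=0..6.
The orbit structure of x ↦ 20x mod 67: 2 orbits of sizes [66, 1].
n − c = 67 − 2 = 65; sign = (−1)^65 = -1.
(20|67)_J = -1 (Zolotarev's lemma cross-check).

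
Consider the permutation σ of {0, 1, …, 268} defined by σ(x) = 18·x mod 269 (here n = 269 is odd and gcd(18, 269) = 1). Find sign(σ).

-1

Orbit of 55 under x↦18x: [55, 183, 66, 112, 133, 242, 52]… (length divides ord_269(18)).
Cycle type of π: 268 + 1; total 2 cycles.
With 2 cycles on 269 points, sign = (−1)^{269−2} = -1.
The Jacobi symbol (18|269) = -1 (Zolotarev) agrees.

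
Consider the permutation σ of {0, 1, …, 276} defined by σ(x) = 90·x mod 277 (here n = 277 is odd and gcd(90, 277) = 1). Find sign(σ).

+1

Trace 185: π^k(185) = [185, 30, 207, 71, 19, 48, 165] for k=0..6.
π_90 has 5 disjoint cycles with lengths [69, 69, 69, 69, 1] on {0,…,276}.
sign(π) = (−1)^{n − #cycles} = (−1)^{277−5} = (−1)^272 = +1.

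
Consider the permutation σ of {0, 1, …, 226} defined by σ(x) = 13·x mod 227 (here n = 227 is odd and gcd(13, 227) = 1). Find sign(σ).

Orbit of 168 under x↦13x: [168, 141, 17, 221, 149, 121, 211]… (length divides ord_227(13)).
Cycle type of π: 226 + 1; total 2 cycles.
n − c = 227 − 2 = 225; sign = (−1)^225 = -1.

-1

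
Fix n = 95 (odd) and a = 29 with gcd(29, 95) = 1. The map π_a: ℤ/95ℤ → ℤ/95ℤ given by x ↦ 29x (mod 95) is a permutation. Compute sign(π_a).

Start at x=26: 26 → 89 → 16 → 84 → 61 → 59 → 1 → … (one orbit).
The orbit structure of x ↦ 29x mod 95: 8 orbits of sizes [18, 18, 18, 18, 18, 2, 2, 1].
Σ(ℓ_i−1) = 95−8 = 87; sign = (−1)^87 = -1.

-1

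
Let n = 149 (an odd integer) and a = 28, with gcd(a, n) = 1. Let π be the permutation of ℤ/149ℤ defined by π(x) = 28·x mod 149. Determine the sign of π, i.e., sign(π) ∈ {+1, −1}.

Trace 123: π^k(123) = [123, 17, 29, 67, 88, 80, 5] for k=0..6.
π_28 has 5 disjoint cycles with lengths [37, 37, 37, 37, 1] on {0,…,148}.
Σ(ℓ_i−1) = 149−5 = 144; sign = (−1)^144 = +1.

+1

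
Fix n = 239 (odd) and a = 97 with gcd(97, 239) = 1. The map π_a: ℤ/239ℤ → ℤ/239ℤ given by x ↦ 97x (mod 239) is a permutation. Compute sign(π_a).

Start at x=135: 135 → 189 → 169 → 141 → 54 → 219 → 211 → … (one orbit).
π_97 has 2 disjoint cycles with lengths [238, 1] on {0,…,238}.
n − c = 239 − 2 = 237; sign = (−1)^237 = -1.
Via Zolotarev, sign(π_{97}) = (97|239) = -1.

-1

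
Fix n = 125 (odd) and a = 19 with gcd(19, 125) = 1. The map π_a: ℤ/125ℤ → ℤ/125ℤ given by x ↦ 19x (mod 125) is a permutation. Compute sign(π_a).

+1

Start at x=89: 89 → 66 → 4 → 76 → 69 → 61 → 34 → … (one orbit).
π_19 has 7 disjoint cycles with lengths [50, 50, 10, 10, 2, 2, 1] on {0,…,124}.
7 cycles on 125: each ℓ→(−1)^(ℓ−1), product (−1)^118 = +1.
Via Zolotarev, sign(π_{19}) = (19|125) = +1.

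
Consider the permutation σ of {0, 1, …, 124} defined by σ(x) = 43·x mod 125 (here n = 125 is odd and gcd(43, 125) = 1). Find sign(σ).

Start at x=51: 51 → 68 → 49 → 107 → 101 → 93 → 124 → … (one orbit).
The orbit structure of x ↦ 43x mod 125: 12 orbits of sizes [20, 20, 20, 20, 20, 4, 4, 4, 4, 4, 4, 1].
n − c = 125 − 12 = 113; sign = (−1)^113 = -1.
Check: (43/125) = -1 by Zolotarev.

-1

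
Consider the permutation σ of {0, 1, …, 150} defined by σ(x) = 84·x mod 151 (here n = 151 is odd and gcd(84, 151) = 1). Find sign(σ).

+1

Start at x=125: 125 → 81 → 9 → 1 → 84 → 110 → 29 → … (one orbit).
Decompose π into cycles: lengths [25, 25, 25, 25, 25, 25, 1] (7 cycles, including the fixed point 0).
Σ(ℓ_i−1) = 151−7 = 144; sign = (−1)^144 = +1.
The Jacobi symbol (84|151) = +1 (Zolotarev) agrees.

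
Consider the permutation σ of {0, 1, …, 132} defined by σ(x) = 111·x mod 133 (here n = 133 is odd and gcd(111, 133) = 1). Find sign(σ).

-1

Start at x=92: 92 → 104 → 106 → 62 → 99 → 83 → 36 → … (one orbit).
12 cycles of lengths [18, 18, 18, 18, 18, 18, 9, 9, 2, 2, 2, 1].
With 12 cycles on 133 points, sign = (−1)^{133−12} = -1.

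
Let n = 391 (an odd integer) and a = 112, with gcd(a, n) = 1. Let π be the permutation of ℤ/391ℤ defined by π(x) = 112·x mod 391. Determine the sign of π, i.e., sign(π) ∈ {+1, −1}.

+1

Orbit of 130 under x↦112x: [130, 93, 250, 239, 180, 219, 286]… (length divides ord_391(112)).
The orbit structure of x ↦ 112x mod 391: 5 orbits of sizes [176, 176, 22, 16, 1].
n − c = 391 − 5 = 386; sign = (−1)^386 = +1.
Via Zolotarev, sign(π_{112}) = (112|391) = +1.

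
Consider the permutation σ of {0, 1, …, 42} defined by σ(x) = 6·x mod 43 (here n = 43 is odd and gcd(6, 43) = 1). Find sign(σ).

Orbit of 6 under x↦6x: [6, 36, 1]… (length divides ord_43(6)).
Cycle type of π: 3×14 + 1; total 15 cycles.
15 cycles on 43: each ℓ→(−1)^(ℓ−1), product (−1)^28 = +1.
The Jacobi symbol (6|43) = +1 (Zolotarev) agrees.

+1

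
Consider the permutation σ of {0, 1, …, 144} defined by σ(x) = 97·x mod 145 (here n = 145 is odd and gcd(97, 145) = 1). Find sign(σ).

Orbit of 9 under x↦97x: [9, 3, 1, 97, 129, 43, 111]… (length divides ord_145(97)).
π_97 has 7 disjoint cycles with lengths [28, 28, 28, 28, 28, 4, 1] on {0,…,144}.
145 − 7 = 138 transpositions; sign(π) = (−1)^138 = +1.

+1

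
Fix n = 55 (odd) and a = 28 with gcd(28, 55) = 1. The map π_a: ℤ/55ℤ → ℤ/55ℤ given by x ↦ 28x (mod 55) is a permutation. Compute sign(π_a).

Trace 14: π^k(14) = [14, 7, 31, 43, 49, 52, 26] for k=0..6.
Cycle type of π: 20×2 + 10 + 4 + 1; total 5 cycles.
n − c = 55 − 5 = 50; sign = (−1)^50 = +1.
Zolotarev: (28|55) = +1, matching the cycle-count sign.

+1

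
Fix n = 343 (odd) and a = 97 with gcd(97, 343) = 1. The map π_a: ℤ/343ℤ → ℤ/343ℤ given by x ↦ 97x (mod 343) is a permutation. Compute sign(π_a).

Start at x=99: 99 → 342 → 246 → 195 → 50 → 48 → 197 → … (one orbit).
46 cycles of lengths [14, 14, 14, 14, 14, 14, 14, 14, 14, 14, 14, 14, 14, 14, 14, 14, 14, 14, 14, 14, 14, 2, 2, 2, 2, 2, 2, 2, 2, 2, 2, 2, 2, 2, 2, 2, 2, 2, 2, 2, 2, 2, 2, 2, 2, 1].
46 cycles on 343: each ℓ→(−1)^(ℓ−1), product (−1)^297 = -1.
Check: (97/343) = -1 by Zolotarev.

-1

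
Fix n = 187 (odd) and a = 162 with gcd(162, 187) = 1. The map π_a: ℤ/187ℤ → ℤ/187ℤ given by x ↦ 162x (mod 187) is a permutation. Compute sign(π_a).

Orbit of 166 under x↦162x: [166, 151, 152, 127, 4, 87, 69]… (length divides ord_187(162)).
π_162 has 8 disjoint cycles with lengths [40, 40, 40, 40, 10, 8, 8, 1] on {0,…,186}.
With 8 cycles on 187 points, sign = (−1)^{187−8} = -1.

-1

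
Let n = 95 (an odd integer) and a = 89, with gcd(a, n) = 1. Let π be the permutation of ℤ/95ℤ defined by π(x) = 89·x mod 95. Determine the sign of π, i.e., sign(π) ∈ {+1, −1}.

Trace 29: π^k(29) = [29, 16, 94, 6, 59, 26, 34] for k=0..6.
Cycle type of π: 18×5 + 2×2 + 1; total 8 cycles.
n − c = 95 − 8 = 87; sign = (−1)^87 = -1.
Zolotarev: (89|95) = -1, matching the cycle-count sign.

-1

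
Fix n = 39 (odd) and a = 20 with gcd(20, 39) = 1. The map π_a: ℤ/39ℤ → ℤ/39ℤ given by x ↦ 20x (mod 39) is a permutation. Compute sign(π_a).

Start at x=2: 2 → 1 → 20 → 10 → 5 → 22 → 11 → … (one orbit).
π_20 has 5 disjoint cycles with lengths [12, 12, 12, 2, 1] on {0,…,38}.
39 − 5 = 34 transpositions; sign(π) = (−1)^34 = +1.
Via Zolotarev, sign(π_{20}) = (20|39) = +1.

+1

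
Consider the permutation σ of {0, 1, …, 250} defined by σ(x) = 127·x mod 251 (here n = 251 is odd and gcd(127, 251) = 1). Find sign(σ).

Trace 179: π^k(179) = [179, 143, 89, 8, 12, 18, 27] for k=0..6.
π_127 has 2 disjoint cycles with lengths [250, 1] on {0,…,250}.
2 cycles on 251: each ℓ→(−1)^(ℓ−1), product (−1)^249 = -1.
(127|251)_J = -1 (Zolotarev's lemma cross-check).

-1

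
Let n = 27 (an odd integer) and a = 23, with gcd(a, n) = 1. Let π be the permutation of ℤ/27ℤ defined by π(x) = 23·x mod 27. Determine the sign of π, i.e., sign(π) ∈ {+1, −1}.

Start at x=7: 7 → 26 → 4 → 11 → 10 → 14 → 25 → … (one orbit).
π_23 has 4 disjoint cycles with lengths [18, 6, 2, 1] on {0,…,26}.
27 − 4 = 23 transpositions; sign(π) = (−1)^23 = -1.
Via Zolotarev, sign(π_{23}) = (23|27) = -1.

-1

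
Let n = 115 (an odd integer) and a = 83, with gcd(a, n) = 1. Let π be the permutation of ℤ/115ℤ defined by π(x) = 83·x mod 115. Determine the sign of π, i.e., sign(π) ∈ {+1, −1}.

Orbit of 43 under x↦83x: [43, 4, 102, 71, 28, 24, 37]… (length divides ord_115(83)).
Decompose π into cycles: lengths [44, 44, 22, 4, 1] (5 cycles, including the fixed point 0).
n − c = 115 − 5 = 110; sign = (−1)^110 = +1.

+1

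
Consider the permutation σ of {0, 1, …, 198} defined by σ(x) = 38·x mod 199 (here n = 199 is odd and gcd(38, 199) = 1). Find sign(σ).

Trace 150: π^k(150) = [150, 128, 88, 160, 110, 1, 38] for k=0..6.
The orbit structure of x ↦ 38x mod 199: 2 orbits of sizes [198, 1].
Σ(ℓ_i−1) = 199−2 = 197; sign = (−1)^197 = -1.
Via Zolotarev, sign(π_{38}) = (38|199) = -1.

-1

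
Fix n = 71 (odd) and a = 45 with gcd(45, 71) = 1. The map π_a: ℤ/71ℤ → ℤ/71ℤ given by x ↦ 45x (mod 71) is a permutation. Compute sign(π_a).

+1

Start at x=48: 48 → 30 → 1 → 45 → 37 → 32 → 20 → 48 (one orbit).
π_45 has 11 disjoint cycles with lengths [7, 7, 7, 7, 7, 7, 7, 7, 7, 7, 1] on {0,…,70}.
Σ(ℓ_i−1) = 71−11 = 60; sign = (−1)^60 = +1.
Via Zolotarev, sign(π_{45}) = (45|71) = +1.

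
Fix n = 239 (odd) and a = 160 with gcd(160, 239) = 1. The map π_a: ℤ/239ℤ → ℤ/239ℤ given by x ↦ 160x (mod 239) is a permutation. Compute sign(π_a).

Orbit of 36 under x↦160x: [36, 24, 16, 170, 193, 49, 192]… (length divides ord_239(160)).
Decompose π into cycles: lengths [119, 119, 1] (3 cycles, including the fixed point 0).
239 − 3 = 236 transpositions; sign(π) = (−1)^236 = +1.

+1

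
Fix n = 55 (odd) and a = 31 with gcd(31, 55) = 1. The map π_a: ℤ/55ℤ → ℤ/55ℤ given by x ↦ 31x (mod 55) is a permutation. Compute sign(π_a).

Orbit of 31 under x↦31x: [31, 26, 36, 16, 1]… (length divides ord_55(31)).
Cycle type of π: 5×10 + 1×5; total 15 cycles.
sign(π) = (−1)^{n − #cycles} = (−1)^{55−15} = (−1)^40 = +1.
The Jacobi symbol (31|55) = +1 (Zolotarev) agrees.

+1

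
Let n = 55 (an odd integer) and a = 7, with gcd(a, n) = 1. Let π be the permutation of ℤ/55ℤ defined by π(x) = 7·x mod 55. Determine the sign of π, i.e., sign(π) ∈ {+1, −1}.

+1

Trace 18: π^k(18) = [18, 16, 2, 14, 43, 26, 17] for k=0..6.
π_7 has 5 disjoint cycles with lengths [20, 20, 10, 4, 1] on {0,…,54}.
Σ(ℓ_i−1) = 55−5 = 50; sign = (−1)^50 = +1.
(7|55)_J = +1 (Zolotarev's lemma cross-check).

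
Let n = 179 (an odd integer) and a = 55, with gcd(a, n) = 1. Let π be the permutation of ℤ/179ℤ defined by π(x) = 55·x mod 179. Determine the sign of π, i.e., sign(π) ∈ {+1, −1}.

-1

Orbit of 175 under x↦55x: [175, 138, 72, 22, 136, 141, 58]… (length divides ord_179(55)).
Cycle lengths of π_55 on ℤ/179ℤ: [178, 1]; 2 cycles in total.
Σ(ℓ_i−1) = 179−2 = 177; sign = (−1)^177 = -1.
Zolotarev: (55|179) = -1, matching the cycle-count sign.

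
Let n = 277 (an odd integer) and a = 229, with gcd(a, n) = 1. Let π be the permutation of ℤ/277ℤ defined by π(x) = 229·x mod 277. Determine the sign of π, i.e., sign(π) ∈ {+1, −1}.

+1

Start at x=147: 147 → 146 → 194 → 106 → 175 → 187 → 165 → … (one orbit).
The orbit structure of x ↦ 229x mod 277: 3 orbits of sizes [138, 138, 1].
277 − 3 = 274 transpositions; sign(π) = (−1)^274 = +1.
Zolotarev: (229|277) = +1, matching the cycle-count sign.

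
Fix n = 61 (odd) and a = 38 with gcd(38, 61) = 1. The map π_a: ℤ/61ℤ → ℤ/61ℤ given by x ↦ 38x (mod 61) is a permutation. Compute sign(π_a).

-1

Orbit of 3 under x↦38x: [3, 53, 1, 38, 41, 33, 34]… (length divides ord_61(38)).
Cycle lengths of π_38 on ℤ/61ℤ: [20, 20, 20, 1]; 4 cycles in total.
61 − 4 = 57 transpositions; sign(π) = (−1)^57 = -1.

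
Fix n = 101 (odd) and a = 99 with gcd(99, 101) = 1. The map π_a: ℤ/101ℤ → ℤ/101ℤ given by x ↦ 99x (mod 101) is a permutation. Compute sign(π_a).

-1

Trace 16: π^k(16) = [16, 69, 64, 74, 54, 94, 14] for k=0..6.
Cycle lengths of π_99 on ℤ/101ℤ: [100, 1]; 2 cycles in total.
101 − 2 = 99 transpositions; sign(π) = (−1)^99 = -1.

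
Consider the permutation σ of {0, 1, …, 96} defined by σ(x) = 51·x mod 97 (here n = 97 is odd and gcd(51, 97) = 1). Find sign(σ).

Trace 77: π^k(77) = [77, 47, 69, 27, 19, 96, 46] for k=0..6.
Cycle lengths of π_51 on ℤ/97ℤ: [32, 32, 32, 1]; 4 cycles in total.
With 4 cycles on 97 points, sign = (−1)^{97−4} = -1.

-1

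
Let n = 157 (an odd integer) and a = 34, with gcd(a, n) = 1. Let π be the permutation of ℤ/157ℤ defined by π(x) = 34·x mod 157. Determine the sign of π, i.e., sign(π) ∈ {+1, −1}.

-1

Start at x=58: 58 → 88 → 9 → 149 → 42 → 15 → 39 → … (one orbit).
π_34 has 2 disjoint cycles with lengths [156, 1] on {0,…,156}.
157 − 2 = 155 transpositions; sign(π) = (−1)^155 = -1.
Via Zolotarev, sign(π_{34}) = (34|157) = -1.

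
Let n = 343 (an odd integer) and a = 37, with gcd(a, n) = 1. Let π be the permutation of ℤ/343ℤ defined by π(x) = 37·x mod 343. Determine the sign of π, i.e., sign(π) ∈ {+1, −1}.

Trace 312: π^k(312) = [312, 225, 93, 11, 64, 310, 151] for k=0..6.
π_37 has 7 disjoint cycles with lengths [147, 147, 21, 21, 3, 3, 1] on {0,…,342}.
7 cycles on 343: each ℓ→(−1)^(ℓ−1), product (−1)^336 = +1.
(37|343)_J = +1 (Zolotarev's lemma cross-check).

+1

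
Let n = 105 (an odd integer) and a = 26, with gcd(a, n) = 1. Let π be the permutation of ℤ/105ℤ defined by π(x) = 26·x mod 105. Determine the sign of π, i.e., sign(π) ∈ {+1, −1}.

Start at x=1: 1 → 26 → 46 → 41 → 16 → 101 → 1 (one orbit).
The orbit structure of x ↦ 26x mod 105: 25 orbits of sizes [6, 6, 6, 6, 6, 6, 6, 6, 6, 6, 6, 6, 6, 6, 6, 2, 2, 2, 2, 2, 1, 1, 1, 1, 1].
Σ(ℓ_i−1) = 105−25 = 80; sign = (−1)^80 = +1.
Check: (26/105) = +1 by Zolotarev.

+1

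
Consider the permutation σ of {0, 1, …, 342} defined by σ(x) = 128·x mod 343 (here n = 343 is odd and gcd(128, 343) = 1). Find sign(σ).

Start at x=275: 275 → 214 → 295 → 30 → 67 → 1 → 128 → … (one orbit).
The orbit structure of x ↦ 128x mod 343: 31 orbits of sizes [21, 21, 21, 21, 21, 21, 21, 21, 21, 21, 21, 21, 21, 21, 3, 3, 3, 3, 3, 3, 3, 3, 3, 3, 3, 3, 3, 3, 3, 3, 1].
Σ(ℓ_i−1) = 343−31 = 312; sign = (−1)^312 = +1.

+1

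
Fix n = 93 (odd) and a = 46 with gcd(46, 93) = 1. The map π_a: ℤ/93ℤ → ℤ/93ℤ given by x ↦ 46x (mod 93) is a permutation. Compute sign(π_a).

Start at x=58: 58 → 64 → 61 → 16 → 85 → 4 → 91 → … (one orbit).
The orbit structure of x ↦ 46x mod 93: 12 orbits of sizes [10, 10, 10, 10, 10, 10, 10, 10, 10, 1, 1, 1].
With 12 cycles on 93 points, sign = (−1)^{93−12} = -1.

-1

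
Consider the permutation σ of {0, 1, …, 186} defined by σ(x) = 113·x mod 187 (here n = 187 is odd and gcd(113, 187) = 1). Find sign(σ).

-1

Trace 67: π^k(67) = [67, 91, 185, 148, 81, 177, 179] for k=0..6.
The orbit structure of x ↦ 113x mod 187: 6 orbits of sizes [80, 80, 16, 5, 5, 1].
With 6 cycles on 187 points, sign = (−1)^{187−6} = -1.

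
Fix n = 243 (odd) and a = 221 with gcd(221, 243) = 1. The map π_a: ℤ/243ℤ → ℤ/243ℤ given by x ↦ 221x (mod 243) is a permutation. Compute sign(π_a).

-1

Trace 182: π^k(182) = [182, 127, 122, 232, 242, 22, 2] for k=0..6.
Cycle lengths of π_221 on ℤ/243ℤ: [162, 54, 18, 6, 2, 1]; 6 cycles in total.
243 − 6 = 237 transpositions; sign(π) = (−1)^237 = -1.
Check: (221/243) = -1 by Zolotarev.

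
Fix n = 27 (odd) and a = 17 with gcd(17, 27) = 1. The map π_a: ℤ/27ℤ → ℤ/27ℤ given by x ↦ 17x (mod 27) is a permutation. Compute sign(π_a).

Trace 10: π^k(10) = [10, 8, 1, 17, 19, 26] for k=0..5.
π_17 has 8 disjoint cycles with lengths [6, 6, 6, 2, 2, 2, 2, 1] on {0,…,26}.
Σ(ℓ_i−1) = 27−8 = 19; sign = (−1)^19 = -1.

-1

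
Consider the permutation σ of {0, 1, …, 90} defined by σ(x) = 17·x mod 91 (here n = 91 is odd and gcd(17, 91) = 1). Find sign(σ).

-1

Orbit of 1 under x↦17x: [1, 17, 16, 90, 74, 75]… (length divides ord_91(17)).
Decompose π into cycles: lengths [6, 6, 6, 6, 6, 6, 6, 6, 6, 6, 6, 6, 6, 6, 6, 1] (16 cycles, including the fixed point 0).
With 16 cycles on 91 points, sign = (−1)^{91−16} = -1.
(17|91)_J = -1 (Zolotarev's lemma cross-check).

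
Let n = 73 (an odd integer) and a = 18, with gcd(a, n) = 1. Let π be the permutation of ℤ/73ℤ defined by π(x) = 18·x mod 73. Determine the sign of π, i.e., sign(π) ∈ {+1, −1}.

+1

Trace 64: π^k(64) = [64, 57, 4, 72, 55, 41, 8] for k=0..6.
Cycle type of π: 18×4 + 1; total 5 cycles.
73 − 5 = 68 transpositions; sign(π) = (−1)^68 = +1.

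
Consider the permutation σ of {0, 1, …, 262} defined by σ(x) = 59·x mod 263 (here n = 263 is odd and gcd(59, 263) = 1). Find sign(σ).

-1

Start at x=30: 30 → 192 → 19 → 69 → 126 → 70 → 185 → … (one orbit).
Cycle type of π: 262 + 1; total 2 cycles.
n − c = 263 − 2 = 261; sign = (−1)^261 = -1.
Zolotarev: (59|263) = -1, matching the cycle-count sign.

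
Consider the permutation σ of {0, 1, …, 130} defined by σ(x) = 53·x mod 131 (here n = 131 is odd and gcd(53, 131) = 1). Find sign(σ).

Orbit of 61 under x↦53x: [61, 89, 1, 53, 58]… (length divides ord_131(53)).
Cycle lengths of π_53 on ℤ/131ℤ: [5, 5, 5, 5, 5, 5, 5, 5, 5, 5, 5, 5, 5, 5, 5, 5, 5, 5, 5, 5, 5, 5, 5, 5, 5, 5, 1]; 27 cycles in total.
131 − 27 = 104 transpositions; sign(π) = (−1)^104 = +1.

+1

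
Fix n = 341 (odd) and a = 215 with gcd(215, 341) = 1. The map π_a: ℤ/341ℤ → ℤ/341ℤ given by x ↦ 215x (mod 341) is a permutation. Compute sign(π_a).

+1

Orbit of 215 under x↦215x: [215, 190, 271, 295, 340, 126, 151]… (length divides ord_341(215)).
Decompose π into cycles: lengths [10, 10, 10, 10, 10, 10, 10, 10, 10, 10, 10, 10, 10, 10, 10, 10, 10, 10, 10, 10, 10, 10, 10, 10, 10, 10, 10, 10, 10, 10, 10, 10, 10, 10, 1] (35 cycles, including the fixed point 0).
With 35 cycles on 341 points, sign = (−1)^{341−35} = +1.
(215|341)_J = +1 (Zolotarev's lemma cross-check).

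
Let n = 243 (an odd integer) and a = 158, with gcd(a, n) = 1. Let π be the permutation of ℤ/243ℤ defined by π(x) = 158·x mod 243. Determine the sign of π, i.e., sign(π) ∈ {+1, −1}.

Start at x=13: 13 → 110 → 127 → 140 → 7 → 134 → 31 → … (one orbit).
6 cycles of lengths [162, 54, 18, 6, 2, 1].
Σ(ℓ_i−1) = 243−6 = 237; sign = (−1)^237 = -1.
Zolotarev: (158|243) = -1, matching the cycle-count sign.

-1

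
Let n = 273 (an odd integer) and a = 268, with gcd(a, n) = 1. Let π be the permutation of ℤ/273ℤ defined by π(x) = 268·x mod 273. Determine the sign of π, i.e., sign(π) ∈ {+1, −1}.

-1

Trace 142: π^k(142) = [142, 109, 1, 268, 25, 148, 79] for k=0..6.
Cycle lengths of π_268 on ℤ/273ℤ: [12, 12, 12, 12, 12, 12, 12, 12, 12, 12, 12, 12, 12, 12, 12, 12, 12, 12, 4, 4, 4, 4, 4, 4, 4, 4, 4, 3, 3, 3, 3, 3, 3, 1, 1, 1]; 36 cycles in total.
n − c = 273 − 36 = 237; sign = (−1)^237 = -1.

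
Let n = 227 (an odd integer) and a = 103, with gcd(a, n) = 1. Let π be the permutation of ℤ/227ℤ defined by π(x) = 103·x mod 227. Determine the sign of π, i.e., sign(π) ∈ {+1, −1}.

+1

Orbit of 160 under x↦103x: [160, 136, 161, 12, 101, 188, 69]… (length divides ord_227(103)).
3 cycles of lengths [113, 113, 1].
n − c = 227 − 3 = 224; sign = (−1)^224 = +1.
The Jacobi symbol (103|227) = +1 (Zolotarev) agrees.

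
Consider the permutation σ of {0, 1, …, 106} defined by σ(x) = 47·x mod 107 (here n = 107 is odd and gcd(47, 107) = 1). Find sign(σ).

Start at x=9: 9 → 102 → 86 → 83 → 49 → 56 → 64 → … (one orbit).
3 cycles of lengths [53, 53, 1].
3 cycles on 107: each ℓ→(−1)^(ℓ−1), product (−1)^104 = +1.
(47|107)_J = +1 (Zolotarev's lemma cross-check).

+1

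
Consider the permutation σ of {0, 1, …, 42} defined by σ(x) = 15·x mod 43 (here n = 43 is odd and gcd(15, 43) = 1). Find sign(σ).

+1

Start at x=6: 6 → 4 → 17 → 40 → 41 → 13 → 23 → … (one orbit).
π_15 has 3 disjoint cycles with lengths [21, 21, 1] on {0,…,42}.
43 − 3 = 40 transpositions; sign(π) = (−1)^40 = +1.
Check: (15/43) = +1 by Zolotarev.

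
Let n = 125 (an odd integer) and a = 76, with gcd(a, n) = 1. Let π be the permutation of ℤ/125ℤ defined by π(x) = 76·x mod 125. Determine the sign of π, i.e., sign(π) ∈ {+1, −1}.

Trace 51: π^k(51) = [51, 1, 76, 26, 101] for k=0..4.
Decompose π into cycles: lengths [5, 5, 5, 5, 5, 5, 5, 5, 5, 5, 5, 5, 5, 5, 5, 5, 5, 5, 5, 5, 1, 1, 1, 1, 1, 1, 1, 1, 1, 1, 1, 1, 1, 1, 1, 1, 1, 1, 1, 1, 1, 1, 1, 1, 1] (45 cycles, including the fixed point 0).
sign(π) = (−1)^{n − #cycles} = (−1)^{125−45} = (−1)^80 = +1.
The Jacobi symbol (76|125) = +1 (Zolotarev) agrees.

+1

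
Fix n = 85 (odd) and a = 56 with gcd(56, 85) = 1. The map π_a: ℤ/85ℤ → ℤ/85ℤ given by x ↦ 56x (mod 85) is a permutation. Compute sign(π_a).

-1

Orbit of 21 under x↦56x: [21, 71, 66, 41, 1, 56, 76]… (length divides ord_85(56)).
Cycle type of π: 16×5 + 1×5; total 10 cycles.
85 − 10 = 75 transpositions; sign(π) = (−1)^75 = -1.
The Jacobi symbol (56|85) = -1 (Zolotarev) agrees.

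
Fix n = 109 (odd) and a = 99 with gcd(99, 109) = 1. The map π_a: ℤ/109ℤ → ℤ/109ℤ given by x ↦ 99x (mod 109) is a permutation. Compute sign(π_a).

-1

Orbit of 101 under x↦99x: [101, 80, 72, 43, 6, 49, 55]… (length divides ord_109(99)).
Cycle type of π: 108 + 1; total 2 cycles.
109 − 2 = 107 transpositions; sign(π) = (−1)^107 = -1.
The Jacobi symbol (99|109) = -1 (Zolotarev) agrees.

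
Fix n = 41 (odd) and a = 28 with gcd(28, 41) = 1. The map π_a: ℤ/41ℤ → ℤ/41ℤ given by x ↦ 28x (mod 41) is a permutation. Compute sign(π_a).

Trace 16: π^k(16) = [16, 38, 39, 26, 31, 7, 32] for k=0..6.
The orbit structure of x ↦ 28x mod 41: 2 orbits of sizes [40, 1].
Σ(ℓ_i−1) = 41−2 = 39; sign = (−1)^39 = -1.
Via Zolotarev, sign(π_{28}) = (28|41) = -1.

-1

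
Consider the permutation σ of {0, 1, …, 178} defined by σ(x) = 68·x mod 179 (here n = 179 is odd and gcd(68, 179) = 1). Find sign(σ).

Trace 81: π^k(81) = [81, 138, 76, 156, 47, 153, 22] for k=0..6.
3 cycles of lengths [89, 89, 1].
n − c = 179 − 3 = 176; sign = (−1)^176 = +1.

+1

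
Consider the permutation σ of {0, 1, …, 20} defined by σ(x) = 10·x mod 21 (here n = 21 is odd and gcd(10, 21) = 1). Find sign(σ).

Trace 16: π^k(16) = [16, 13, 4, 19, 1, 10] for k=0..5.
Cycle type of π: 6×3 + 1×3; total 6 cycles.
With 6 cycles on 21 points, sign = (−1)^{21−6} = -1.
Check: (10/21) = -1 by Zolotarev.

-1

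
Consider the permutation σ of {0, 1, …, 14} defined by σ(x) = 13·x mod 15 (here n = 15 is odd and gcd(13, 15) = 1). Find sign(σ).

Trace 4: π^k(4) = [4, 7, 1, 13] for k=0..3.
The orbit structure of x ↦ 13x mod 15: 6 orbits of sizes [4, 4, 4, 1, 1, 1].
Σ(ℓ_i−1) = 15−6 = 9; sign = (−1)^9 = -1.

-1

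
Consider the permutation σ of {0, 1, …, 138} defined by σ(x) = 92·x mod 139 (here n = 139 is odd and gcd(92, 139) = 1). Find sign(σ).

-1

Start at x=43: 43 → 64 → 50 → 13 → 84 → 83 → 130 → … (one orbit).
2 cycles of lengths [138, 1].
n − c = 139 − 2 = 137; sign = (−1)^137 = -1.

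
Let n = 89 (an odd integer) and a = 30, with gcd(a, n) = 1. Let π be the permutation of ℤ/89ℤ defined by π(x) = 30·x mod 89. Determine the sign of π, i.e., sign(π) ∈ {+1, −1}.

Start at x=61: 61 → 50 → 76 → 55 → 48 → 16 → 35 → … (one orbit).
Decompose π into cycles: lengths [88, 1] (2 cycles, including the fixed point 0).
89 − 2 = 87 transpositions; sign(π) = (−1)^87 = -1.
Zolotarev: (30|89) = -1, matching the cycle-count sign.

-1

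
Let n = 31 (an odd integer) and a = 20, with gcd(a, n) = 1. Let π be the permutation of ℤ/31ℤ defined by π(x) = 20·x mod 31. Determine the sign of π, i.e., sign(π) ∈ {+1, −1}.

+1

Trace 9: π^k(9) = [9, 25, 4, 18, 19, 8, 5] for k=0..6.
Cycle type of π: 15×2 + 1; total 3 cycles.
sign(π) = (−1)^{n − #cycles} = (−1)^{31−3} = (−1)^28 = +1.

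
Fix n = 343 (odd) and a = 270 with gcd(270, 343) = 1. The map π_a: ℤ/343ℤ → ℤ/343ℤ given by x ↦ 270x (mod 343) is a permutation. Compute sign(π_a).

Start at x=158: 158 → 128 → 260 → 228 → 163 → 106 → 151 → … (one orbit).
π_270 has 7 disjoint cycles with lengths [147, 147, 21, 21, 3, 3, 1] on {0,…,342}.
With 7 cycles on 343 points, sign = (−1)^{343−7} = +1.
(270|343)_J = +1 (Zolotarev's lemma cross-check).

+1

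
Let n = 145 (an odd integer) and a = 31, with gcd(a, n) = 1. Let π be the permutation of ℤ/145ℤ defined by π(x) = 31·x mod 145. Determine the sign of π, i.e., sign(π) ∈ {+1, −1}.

Orbit of 31 under x↦31x: [31, 91, 66, 16, 61, 6, 41]… (length divides ord_145(31)).
Cycle lengths of π_31 on ℤ/145ℤ: [28, 28, 28, 28, 28, 1, 1, 1, 1, 1]; 10 cycles in total.
10 cycles on 145: each ℓ→(−1)^(ℓ−1), product (−1)^135 = -1.
Zolotarev: (31|145) = -1, matching the cycle-count sign.

-1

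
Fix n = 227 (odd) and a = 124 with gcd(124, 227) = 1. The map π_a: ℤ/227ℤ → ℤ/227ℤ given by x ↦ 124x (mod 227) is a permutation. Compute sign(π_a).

Trace 98: π^k(98) = [98, 121, 22, 4, 42, 214, 204] for k=0..6.
Cycle lengths of π_124 on ℤ/227ℤ: [226, 1]; 2 cycles in total.
With 2 cycles on 227 points, sign = (−1)^{227−2} = -1.
Zolotarev: (124|227) = -1, matching the cycle-count sign.

-1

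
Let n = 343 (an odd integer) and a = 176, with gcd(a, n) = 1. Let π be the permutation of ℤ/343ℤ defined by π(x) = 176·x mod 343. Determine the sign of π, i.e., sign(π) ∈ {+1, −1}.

+1

Start at x=50: 50 → 225 → 155 → 183 → 309 → 190 → 169 → … (one orbit).
19 cycles of lengths [49, 49, 49, 49, 49, 49, 7, 7, 7, 7, 7, 7, 1, 1, 1, 1, 1, 1, 1].
343 − 19 = 324 transpositions; sign(π) = (−1)^324 = +1.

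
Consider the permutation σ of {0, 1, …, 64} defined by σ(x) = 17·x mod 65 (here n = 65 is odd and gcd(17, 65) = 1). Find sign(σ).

-1

Trace 14: π^k(14) = [14, 43, 16, 12, 9, 23, 1] for k=0..6.
π_17 has 8 disjoint cycles with lengths [12, 12, 12, 12, 6, 6, 4, 1] on {0,…,64}.
sign(π) = (−1)^{n − #cycles} = (−1)^{65−8} = (−1)^57 = -1.
Via Zolotarev, sign(π_{17}) = (17|65) = -1.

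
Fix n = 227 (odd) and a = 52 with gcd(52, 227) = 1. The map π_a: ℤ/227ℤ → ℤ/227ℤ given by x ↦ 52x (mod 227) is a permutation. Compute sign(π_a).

Orbit of 53 under x↦52x: [53, 32, 75, 41, 89, 88, 36]… (length divides ord_227(52)).
The orbit structure of x ↦ 52x mod 227: 2 orbits of sizes [226, 1].
Σ(ℓ_i−1) = 227−2 = 225; sign = (−1)^225 = -1.

-1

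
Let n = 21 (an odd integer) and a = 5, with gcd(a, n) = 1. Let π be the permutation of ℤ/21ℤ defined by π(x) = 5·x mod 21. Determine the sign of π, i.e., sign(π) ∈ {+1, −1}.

Orbit of 16 under x↦5x: [16, 17, 1, 5, 4, 20]… (length divides ord_21(5)).
Cycle lengths of π_5 on ℤ/21ℤ: [6, 6, 6, 2, 1]; 5 cycles in total.
sign(π) = (−1)^{n − #cycles} = (−1)^{21−5} = (−1)^16 = +1.
Check: (5/21) = +1 by Zolotarev.

+1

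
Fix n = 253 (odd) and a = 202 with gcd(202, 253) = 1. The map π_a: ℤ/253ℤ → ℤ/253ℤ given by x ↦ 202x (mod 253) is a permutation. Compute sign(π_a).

Orbit of 71 under x↦202x: [71, 174, 234, 210, 169, 236, 108]… (length divides ord_253(202)).
The orbit structure of x ↦ 202x mod 253: 9 orbits of sizes [55, 55, 55, 55, 11, 11, 5, 5, 1].
9 cycles on 253: each ℓ→(−1)^(ℓ−1), product (−1)^244 = +1.
The Jacobi symbol (202|253) = +1 (Zolotarev) agrees.

+1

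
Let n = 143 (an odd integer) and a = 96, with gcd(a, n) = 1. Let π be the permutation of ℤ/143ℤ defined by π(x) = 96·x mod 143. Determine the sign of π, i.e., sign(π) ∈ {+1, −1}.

+1

Trace 27: π^k(27) = [27, 18, 12, 8, 53, 83, 103] for k=0..6.
Cycle lengths of π_96 on ℤ/143ℤ: [20, 20, 20, 20, 20, 20, 10, 4, 4, 4, 1]; 11 cycles in total.
n − c = 143 − 11 = 132; sign = (−1)^132 = +1.
The Jacobi symbol (96|143) = +1 (Zolotarev) agrees.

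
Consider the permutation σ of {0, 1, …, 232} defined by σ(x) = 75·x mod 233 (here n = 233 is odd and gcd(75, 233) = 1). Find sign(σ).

Orbit of 30 under x↦75x: [30, 153, 58, 156, 50, 22, 19]… (length divides ord_233(75)).
π_75 has 2 disjoint cycles with lengths [232, 1] on {0,…,232}.
With 2 cycles on 233 points, sign = (−1)^{233−2} = -1.
Via Zolotarev, sign(π_{75}) = (75|233) = -1.

-1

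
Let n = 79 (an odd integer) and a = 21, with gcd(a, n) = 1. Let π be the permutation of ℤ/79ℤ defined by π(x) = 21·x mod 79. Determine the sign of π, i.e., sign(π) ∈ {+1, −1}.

Start at x=22: 22 → 67 → 64 → 1 → 21 → 46 → 18 → … (one orbit).
π_21 has 7 disjoint cycles with lengths [13, 13, 13, 13, 13, 13, 1] on {0,…,78}.
Σ(ℓ_i−1) = 79−7 = 72; sign = (−1)^72 = +1.
(21|79)_J = +1 (Zolotarev's lemma cross-check).

+1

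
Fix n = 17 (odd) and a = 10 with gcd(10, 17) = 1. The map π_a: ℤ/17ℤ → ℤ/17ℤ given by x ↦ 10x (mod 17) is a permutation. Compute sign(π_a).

Orbit of 11 under x↦10x: [11, 8, 12, 1, 10, 15, 14]… (length divides ord_17(10)).
The orbit structure of x ↦ 10x mod 17: 2 orbits of sizes [16, 1].
sign(π) = (−1)^{n − #cycles} = (−1)^{17−2} = (−1)^15 = -1.
Check: (10/17) = -1 by Zolotarev.

-1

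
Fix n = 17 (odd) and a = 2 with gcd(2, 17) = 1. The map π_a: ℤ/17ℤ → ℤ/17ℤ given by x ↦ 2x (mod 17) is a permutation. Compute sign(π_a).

+1

Start at x=4: 4 → 8 → 16 → 15 → 13 → 9 → 1 → … (one orbit).
Cycle lengths of π_2 on ℤ/17ℤ: [8, 8, 1]; 3 cycles in total.
sign(π) = (−1)^{n − #cycles} = (−1)^{17−3} = (−1)^14 = +1.
Via Zolotarev, sign(π_{2}) = (2|17) = +1.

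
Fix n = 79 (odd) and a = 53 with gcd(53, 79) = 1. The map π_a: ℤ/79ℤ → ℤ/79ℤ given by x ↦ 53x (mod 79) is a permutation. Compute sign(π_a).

Orbit of 15 under x↦53x: [15, 5, 28, 62, 47, 42, 14]… (length divides ord_79(53)).
π_53 has 2 disjoint cycles with lengths [78, 1] on {0,…,78}.
Σ(ℓ_i−1) = 79−2 = 77; sign = (−1)^77 = -1.
(53|79)_J = -1 (Zolotarev's lemma cross-check).

-1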